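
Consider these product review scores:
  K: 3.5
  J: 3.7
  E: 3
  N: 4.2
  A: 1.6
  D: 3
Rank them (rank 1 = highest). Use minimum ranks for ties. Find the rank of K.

3

Sorted (descending): 4.2, 3.7, 3.5, 3, 3, 1.6
The 2 values of 3 occupy positions 4–5 → each gets rank 4.
K has value 3.5 → rank 3.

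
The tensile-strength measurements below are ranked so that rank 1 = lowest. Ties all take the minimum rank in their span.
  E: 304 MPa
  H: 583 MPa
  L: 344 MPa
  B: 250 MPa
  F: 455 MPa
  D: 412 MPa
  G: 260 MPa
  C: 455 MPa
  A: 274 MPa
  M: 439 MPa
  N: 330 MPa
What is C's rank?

9

Sorted (ascending): 250, 260, 274, 304, 330, 344, 412, 439, 455, 455, 583
The 2 values of 455 occupy positions 9–10 → each gets rank 9.
C has value 455 MPa → rank 9.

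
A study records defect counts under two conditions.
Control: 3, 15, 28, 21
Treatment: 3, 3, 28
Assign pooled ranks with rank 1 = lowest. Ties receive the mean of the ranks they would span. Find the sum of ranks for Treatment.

Sorted (ascending): 3, 3, 3, 15, 21, 28, 28
The 3 values of 3 occupy positions 1–3 → average rank 2.
The 2 values of 28 occupy positions 6–7 → average rank (6+7)/2 = 6.5.
Treatment values → pooled ranks: 3→2, 3→2, 28→6.5
Rank sum = 2 + 2 + 6.5 = 10.5

10.5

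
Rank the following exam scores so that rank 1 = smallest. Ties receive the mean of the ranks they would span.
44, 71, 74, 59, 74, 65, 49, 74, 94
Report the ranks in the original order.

Sorted (ascending): 44, 49, 59, 65, 71, 74, 74, 74, 94
The 3 values of 74 occupy positions 6–8 → average rank 7.

1, 5, 7, 3, 7, 4, 2, 7, 9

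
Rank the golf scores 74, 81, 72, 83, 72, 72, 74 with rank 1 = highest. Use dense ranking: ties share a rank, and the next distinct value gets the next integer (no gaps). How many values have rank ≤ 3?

Sorted (descending): 83, 81, 74, 74, 72, 72, 72
The 2 values of 74 share dense rank 3.
The 3 values of 72 share dense rank 4.
Remaining distinct values take the next consecutive integers.
Ranks ≤ 3: {1, 2, 3, 3} → 4 values.

4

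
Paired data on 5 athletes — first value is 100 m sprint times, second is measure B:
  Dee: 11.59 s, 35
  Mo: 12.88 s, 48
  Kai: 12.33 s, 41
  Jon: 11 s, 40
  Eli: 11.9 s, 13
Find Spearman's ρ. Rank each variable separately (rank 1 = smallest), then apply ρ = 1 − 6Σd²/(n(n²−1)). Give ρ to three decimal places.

Ranks of variable 1: 2, 5, 4, 1, 3
Ranks of variable 2: 2, 5, 4, 3, 1
d = r₁ − r₂: 0, 0, 0, -2, 2
d²: 0, 0, 0, 4, 4; Σd² = 8
ρ = 1 − 6·8/(5·24) = 1 − 48/120 = 0.600

0.600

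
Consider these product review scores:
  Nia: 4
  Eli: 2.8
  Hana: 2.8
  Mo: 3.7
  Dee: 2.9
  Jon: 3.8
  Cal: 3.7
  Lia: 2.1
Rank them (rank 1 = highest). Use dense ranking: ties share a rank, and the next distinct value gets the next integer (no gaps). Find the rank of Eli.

Sorted (descending): 4, 3.8, 3.7, 3.7, 2.9, 2.8, 2.8, 2.1
The 2 values of 3.7 share dense rank 3.
The 2 values of 2.8 share dense rank 5.
Remaining distinct values take the next consecutive integers.
Eli has value 2.8 → rank 5.

5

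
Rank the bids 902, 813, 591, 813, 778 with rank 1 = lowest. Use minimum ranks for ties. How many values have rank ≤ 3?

Sorted (ascending): 591, 778, 813, 813, 902
The 2 values of 813 occupy positions 3–4 → each gets rank 3.
Ranks ≤ 3: {1, 2, 3, 3} → 4 values.

4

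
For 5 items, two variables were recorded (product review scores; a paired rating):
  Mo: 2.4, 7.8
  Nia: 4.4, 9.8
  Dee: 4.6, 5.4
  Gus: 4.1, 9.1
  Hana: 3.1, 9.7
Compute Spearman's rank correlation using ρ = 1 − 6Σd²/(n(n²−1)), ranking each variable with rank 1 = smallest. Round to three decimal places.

Ranks of variable 1: 1, 4, 5, 3, 2
Ranks of variable 2: 2, 5, 1, 3, 4
d = r₁ − r₂: -1, -1, 4, 0, -2
d²: 1, 1, 16, 0, 4; Σd² = 22
ρ = 1 − 6·22/(5·24) = 1 − 132/120 = -0.100

-0.100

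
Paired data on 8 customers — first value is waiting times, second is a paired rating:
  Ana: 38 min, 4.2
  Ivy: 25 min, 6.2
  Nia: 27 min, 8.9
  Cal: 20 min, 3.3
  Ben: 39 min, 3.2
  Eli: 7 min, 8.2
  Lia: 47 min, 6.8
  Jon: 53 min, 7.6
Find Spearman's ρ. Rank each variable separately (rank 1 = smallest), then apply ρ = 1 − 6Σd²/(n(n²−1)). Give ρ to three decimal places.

Ranks of variable 1: 5, 3, 4, 2, 6, 1, 7, 8
Ranks of variable 2: 3, 4, 8, 2, 1, 7, 5, 6
d = r₁ − r₂: 2, -1, -4, 0, 5, -6, 2, 2
d²: 4, 1, 16, 0, 25, 36, 4, 4; Σd² = 90
ρ = 1 − 6·90/(8·63) = 1 − 540/504 = -0.071

-0.071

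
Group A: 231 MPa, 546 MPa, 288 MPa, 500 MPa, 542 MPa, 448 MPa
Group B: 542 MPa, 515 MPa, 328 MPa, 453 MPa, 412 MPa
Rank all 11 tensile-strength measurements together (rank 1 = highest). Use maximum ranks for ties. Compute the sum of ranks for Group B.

Sorted (descending): 546, 542, 542, 515, 500, 453, 448, 412, 328, 288, 231
The 2 values of 542 occupy positions 2–3 → each gets rank 3.
Group B values → pooled ranks: 542→3, 515→4, 328→9, 453→6, 412→8
Rank sum = 3 + 4 + 9 + 6 + 8 = 30

30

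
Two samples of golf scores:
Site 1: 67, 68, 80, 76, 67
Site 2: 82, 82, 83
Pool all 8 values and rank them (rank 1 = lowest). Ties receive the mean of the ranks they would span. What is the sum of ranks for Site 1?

15

Sorted (ascending): 67, 67, 68, 76, 80, 82, 82, 83
The 2 values of 67 occupy positions 1–2 → average rank (1+2)/2 = 1.5.
The 2 values of 82 occupy positions 6–7 → average rank (6+7)/2 = 6.5.
Site 1 values → pooled ranks: 67→1.5, 68→3, 80→5, 76→4, 67→1.5
Rank sum = 1.5 + 3 + 5 + 4 + 1.5 = 15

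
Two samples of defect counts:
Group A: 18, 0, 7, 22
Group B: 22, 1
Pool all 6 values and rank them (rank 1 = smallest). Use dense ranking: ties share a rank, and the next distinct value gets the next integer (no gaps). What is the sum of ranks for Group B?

7

Sorted (ascending): 0, 1, 7, 18, 22, 22
The 2 values of 22 share dense rank 5.
Remaining distinct values take the next consecutive integers.
Group B values → pooled ranks: 22→5, 1→2
Rank sum = 5 + 2 = 7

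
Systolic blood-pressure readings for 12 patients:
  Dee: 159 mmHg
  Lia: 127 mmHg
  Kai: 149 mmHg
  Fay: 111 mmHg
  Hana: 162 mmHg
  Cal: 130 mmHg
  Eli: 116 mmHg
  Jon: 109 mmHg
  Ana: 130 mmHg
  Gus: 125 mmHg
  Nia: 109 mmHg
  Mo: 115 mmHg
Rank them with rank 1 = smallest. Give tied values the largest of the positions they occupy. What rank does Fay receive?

3

Sorted (ascending): 109, 109, 111, 115, 116, 125, 127, 130, 130, 149, 159, 162
The 2 values of 109 occupy positions 1–2 → each gets rank 2.
The 2 values of 130 occupy positions 8–9 → each gets rank 9.
Fay has value 111 mmHg → rank 3.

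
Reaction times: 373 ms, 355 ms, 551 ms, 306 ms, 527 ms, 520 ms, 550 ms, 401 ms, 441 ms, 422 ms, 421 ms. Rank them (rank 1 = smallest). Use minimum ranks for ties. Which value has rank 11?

551

Sorted (ascending): 306, 355, 373, 401, 421, 422, 441, 520, 527, 550, 551
No ties — each value takes its position as its rank.
Rank 11 → value 551.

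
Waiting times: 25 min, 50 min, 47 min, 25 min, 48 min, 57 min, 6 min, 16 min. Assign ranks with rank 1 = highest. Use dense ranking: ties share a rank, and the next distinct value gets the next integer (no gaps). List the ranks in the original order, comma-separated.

5, 2, 4, 5, 3, 1, 7, 6

Sorted (descending): 57, 50, 48, 47, 25, 25, 16, 6
The 2 values of 25 share dense rank 5.
Remaining distinct values take the next consecutive integers.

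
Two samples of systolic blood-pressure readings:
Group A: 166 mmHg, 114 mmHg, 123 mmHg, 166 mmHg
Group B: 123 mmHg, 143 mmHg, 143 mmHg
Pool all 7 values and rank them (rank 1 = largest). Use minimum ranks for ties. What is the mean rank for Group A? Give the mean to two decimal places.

Sorted (descending): 166, 166, 143, 143, 123, 123, 114
The 2 values of 166 occupy positions 1–2 → each gets rank 1.
The 2 values of 143 occupy positions 3–4 → each gets rank 3.
The 2 values of 123 occupy positions 5–6 → each gets rank 5.
Group A values → pooled ranks: 166→1, 114→7, 123→5, 166→1
Mean rank = (1 + 7 + 5 + 1) / 4 = 3.50

3.50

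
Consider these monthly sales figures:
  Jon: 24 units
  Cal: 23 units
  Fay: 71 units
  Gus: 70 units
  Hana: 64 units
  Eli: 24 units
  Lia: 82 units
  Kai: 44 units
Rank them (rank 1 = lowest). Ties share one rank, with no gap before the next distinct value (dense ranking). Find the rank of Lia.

7

Sorted (ascending): 23, 24, 24, 44, 64, 70, 71, 82
The 2 values of 24 share dense rank 2.
Remaining distinct values take the next consecutive integers.
Lia has value 82 units → rank 7.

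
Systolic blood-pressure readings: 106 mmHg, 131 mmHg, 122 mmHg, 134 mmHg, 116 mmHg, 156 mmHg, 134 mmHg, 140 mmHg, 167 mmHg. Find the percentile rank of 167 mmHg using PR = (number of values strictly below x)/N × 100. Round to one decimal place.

N = 9.
Strictly below 167: 8. Equal to 167: 1.
PR = 8/9 × 100 = 88.9

88.9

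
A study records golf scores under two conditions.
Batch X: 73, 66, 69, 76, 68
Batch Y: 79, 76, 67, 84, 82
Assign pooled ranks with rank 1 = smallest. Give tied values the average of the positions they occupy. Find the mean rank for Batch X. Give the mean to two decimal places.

Sorted (ascending): 66, 67, 68, 69, 73, 76, 76, 79, 82, 84
The 2 values of 76 occupy positions 6–7 → average rank (6+7)/2 = 6.5.
Batch X values → pooled ranks: 73→5, 66→1, 69→4, 76→6.5, 68→3
Mean rank = (5 + 1 + 4 + 6.5 + 3) / 5 = 3.90

3.90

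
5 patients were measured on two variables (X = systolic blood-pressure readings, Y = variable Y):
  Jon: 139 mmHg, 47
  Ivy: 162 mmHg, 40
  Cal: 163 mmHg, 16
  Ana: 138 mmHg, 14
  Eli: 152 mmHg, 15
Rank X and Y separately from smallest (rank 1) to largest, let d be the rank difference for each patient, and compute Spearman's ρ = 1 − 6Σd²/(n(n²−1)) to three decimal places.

0.300

Ranks of variable 1: 2, 4, 5, 1, 3
Ranks of variable 2: 5, 4, 3, 1, 2
d = r₁ − r₂: -3, 0, 2, 0, 1
d²: 9, 0, 4, 0, 1; Σd² = 14
ρ = 1 − 6·14/(5·24) = 1 − 84/120 = 0.300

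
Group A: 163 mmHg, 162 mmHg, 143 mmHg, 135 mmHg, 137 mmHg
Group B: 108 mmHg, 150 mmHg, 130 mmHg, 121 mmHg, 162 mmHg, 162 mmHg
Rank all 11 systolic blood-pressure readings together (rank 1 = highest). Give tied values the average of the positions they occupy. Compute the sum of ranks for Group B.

Sorted (descending): 163, 162, 162, 162, 150, 143, 137, 135, 130, 121, 108
The 3 values of 162 occupy positions 2–4 → average rank 3.
Group B values → pooled ranks: 108→11, 150→5, 130→9, 121→10, 162→3, 162→3
Rank sum = 11 + 5 + 9 + 10 + 3 + 3 = 41

41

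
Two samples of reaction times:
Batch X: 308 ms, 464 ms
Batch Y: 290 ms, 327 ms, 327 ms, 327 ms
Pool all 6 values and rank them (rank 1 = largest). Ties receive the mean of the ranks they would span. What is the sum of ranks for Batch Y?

15

Sorted (descending): 464, 327, 327, 327, 308, 290
The 3 values of 327 occupy positions 2–4 → average rank 3.
Batch Y values → pooled ranks: 290→6, 327→3, 327→3, 327→3
Rank sum = 6 + 3 + 3 + 3 = 15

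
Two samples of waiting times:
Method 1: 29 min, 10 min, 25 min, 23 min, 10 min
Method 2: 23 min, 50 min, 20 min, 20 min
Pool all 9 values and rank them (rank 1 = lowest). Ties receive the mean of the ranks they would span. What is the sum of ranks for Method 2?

21.5

Sorted (ascending): 10, 10, 20, 20, 23, 23, 25, 29, 50
The 2 values of 10 occupy positions 1–2 → average rank (1+2)/2 = 1.5.
The 2 values of 20 occupy positions 3–4 → average rank (3+4)/2 = 3.5.
The 2 values of 23 occupy positions 5–6 → average rank (5+6)/2 = 5.5.
Method 2 values → pooled ranks: 23→5.5, 50→9, 20→3.5, 20→3.5
Rank sum = 5.5 + 9 + 3.5 + 3.5 = 21.5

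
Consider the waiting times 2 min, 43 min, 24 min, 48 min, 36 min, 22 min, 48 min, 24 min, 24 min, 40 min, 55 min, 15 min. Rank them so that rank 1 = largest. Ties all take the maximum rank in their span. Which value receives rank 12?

2

Sorted (descending): 55, 48, 48, 43, 40, 36, 24, 24, 24, 22, 15, 2
The 2 values of 48 occupy positions 2–3 → each gets rank 3.
The 3 values of 24 occupy positions 7–9 → each gets rank 9.
Rank 12 → value 2.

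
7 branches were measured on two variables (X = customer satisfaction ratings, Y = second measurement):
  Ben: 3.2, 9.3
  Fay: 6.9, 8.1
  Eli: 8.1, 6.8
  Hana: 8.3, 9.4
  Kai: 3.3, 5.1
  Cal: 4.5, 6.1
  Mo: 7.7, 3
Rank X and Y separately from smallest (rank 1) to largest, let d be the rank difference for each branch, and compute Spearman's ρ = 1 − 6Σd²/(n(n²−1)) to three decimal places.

0.179

Ranks of variable 1: 1, 4, 6, 7, 2, 3, 5
Ranks of variable 2: 6, 5, 4, 7, 2, 3, 1
d = r₁ − r₂: -5, -1, 2, 0, 0, 0, 4
d²: 25, 1, 4, 0, 0, 0, 16; Σd² = 46
ρ = 1 − 6·46/(7·48) = 1 − 276/336 = 0.179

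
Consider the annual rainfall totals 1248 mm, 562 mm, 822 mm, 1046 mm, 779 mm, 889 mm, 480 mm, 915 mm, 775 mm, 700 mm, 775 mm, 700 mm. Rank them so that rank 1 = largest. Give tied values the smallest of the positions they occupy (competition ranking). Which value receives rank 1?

1248

Sorted (descending): 1248, 1046, 915, 889, 822, 779, 775, 775, 700, 700, 562, 480
The 2 values of 775 occupy positions 7–8 → each gets rank 7.
The 2 values of 700 occupy positions 9–10 → each gets rank 9.
Rank 1 → value 1248.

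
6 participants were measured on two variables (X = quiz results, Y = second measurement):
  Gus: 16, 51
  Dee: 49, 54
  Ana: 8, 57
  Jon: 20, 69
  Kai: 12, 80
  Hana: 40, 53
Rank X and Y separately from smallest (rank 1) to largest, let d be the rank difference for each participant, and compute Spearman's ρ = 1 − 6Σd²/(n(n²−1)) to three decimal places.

-0.371

Ranks of variable 1: 3, 6, 1, 4, 2, 5
Ranks of variable 2: 1, 3, 4, 5, 6, 2
d = r₁ − r₂: 2, 3, -3, -1, -4, 3
d²: 4, 9, 9, 1, 16, 9; Σd² = 48
ρ = 1 − 6·48/(6·35) = 1 − 288/210 = -0.371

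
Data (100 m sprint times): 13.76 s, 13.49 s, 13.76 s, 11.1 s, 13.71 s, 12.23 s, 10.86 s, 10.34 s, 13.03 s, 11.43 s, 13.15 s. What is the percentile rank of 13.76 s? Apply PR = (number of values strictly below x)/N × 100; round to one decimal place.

81.8

N = 11.
Strictly below 13.76: 9. Equal to 13.76: 2.
PR = 9/11 × 100 = 81.8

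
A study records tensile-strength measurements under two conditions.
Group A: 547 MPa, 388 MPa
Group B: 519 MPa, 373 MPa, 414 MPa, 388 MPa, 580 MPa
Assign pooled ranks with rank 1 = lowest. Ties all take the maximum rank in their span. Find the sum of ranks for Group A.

9

Sorted (ascending): 373, 388, 388, 414, 519, 547, 580
The 2 values of 388 occupy positions 2–3 → each gets rank 3.
Group A values → pooled ranks: 547→6, 388→3
Rank sum = 6 + 3 = 9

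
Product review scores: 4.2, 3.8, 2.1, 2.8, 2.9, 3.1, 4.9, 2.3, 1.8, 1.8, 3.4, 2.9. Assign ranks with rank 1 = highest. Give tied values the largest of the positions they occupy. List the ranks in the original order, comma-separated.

2, 3, 10, 8, 7, 5, 1, 9, 12, 12, 4, 7

Sorted (descending): 4.9, 4.2, 3.8, 3.4, 3.1, 2.9, 2.9, 2.8, 2.3, 2.1, 1.8, 1.8
The 2 values of 2.9 occupy positions 6–7 → each gets rank 7.
The 2 values of 1.8 occupy positions 11–12 → each gets rank 12.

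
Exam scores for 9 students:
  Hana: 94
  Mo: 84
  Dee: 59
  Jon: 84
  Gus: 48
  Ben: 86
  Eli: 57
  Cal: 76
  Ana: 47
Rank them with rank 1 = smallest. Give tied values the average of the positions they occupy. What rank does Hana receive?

Sorted (ascending): 47, 48, 57, 59, 76, 84, 84, 86, 94
The 2 values of 84 occupy positions 6–7 → average rank (6+7)/2 = 6.5.
Hana has value 94 → rank 9.

9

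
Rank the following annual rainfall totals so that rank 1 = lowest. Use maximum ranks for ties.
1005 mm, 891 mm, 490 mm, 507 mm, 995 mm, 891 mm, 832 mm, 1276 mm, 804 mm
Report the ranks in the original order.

8, 6, 1, 2, 7, 6, 4, 9, 3

Sorted (ascending): 490, 507, 804, 832, 891, 891, 995, 1005, 1276
The 2 values of 891 occupy positions 5–6 → each gets rank 6.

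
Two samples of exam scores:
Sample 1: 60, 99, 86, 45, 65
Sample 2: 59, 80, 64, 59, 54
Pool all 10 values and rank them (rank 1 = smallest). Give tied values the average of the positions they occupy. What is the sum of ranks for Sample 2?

Sorted (ascending): 45, 54, 59, 59, 60, 64, 65, 80, 86, 99
The 2 values of 59 occupy positions 3–4 → average rank (3+4)/2 = 3.5.
Sample 2 values → pooled ranks: 59→3.5, 80→8, 64→6, 59→3.5, 54→2
Rank sum = 3.5 + 8 + 6 + 3.5 + 2 = 23

23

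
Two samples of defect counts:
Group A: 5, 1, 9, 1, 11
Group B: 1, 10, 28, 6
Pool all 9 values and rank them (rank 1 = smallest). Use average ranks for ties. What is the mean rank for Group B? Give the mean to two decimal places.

Sorted (ascending): 1, 1, 1, 5, 6, 9, 10, 11, 28
The 3 values of 1 occupy positions 1–3 → average rank 2.
Group B values → pooled ranks: 1→2, 10→7, 28→9, 6→5
Mean rank = (2 + 7 + 9 + 5) / 4 = 5.75

5.75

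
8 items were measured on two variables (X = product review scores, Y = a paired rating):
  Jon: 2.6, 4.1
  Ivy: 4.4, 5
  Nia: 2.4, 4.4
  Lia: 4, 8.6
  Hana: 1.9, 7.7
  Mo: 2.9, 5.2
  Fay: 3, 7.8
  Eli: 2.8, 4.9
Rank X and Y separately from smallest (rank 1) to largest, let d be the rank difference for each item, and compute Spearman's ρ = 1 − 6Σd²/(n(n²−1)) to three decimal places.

Ranks of variable 1: 3, 8, 2, 7, 1, 5, 6, 4
Ranks of variable 2: 1, 4, 2, 8, 6, 5, 7, 3
d = r₁ − r₂: 2, 4, 0, -1, -5, 0, -1, 1
d²: 4, 16, 0, 1, 25, 0, 1, 1; Σd² = 48
ρ = 1 − 6·48/(8·63) = 1 − 288/504 = 0.429

0.429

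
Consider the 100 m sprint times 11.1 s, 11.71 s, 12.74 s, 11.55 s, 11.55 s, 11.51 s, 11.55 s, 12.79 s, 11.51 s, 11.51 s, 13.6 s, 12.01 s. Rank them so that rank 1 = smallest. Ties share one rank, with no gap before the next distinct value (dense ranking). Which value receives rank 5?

12.01

Sorted (ascending): 11.1, 11.51, 11.51, 11.51, 11.55, 11.55, 11.55, 11.71, 12.01, 12.74, 12.79, 13.6
The 3 values of 11.51 share dense rank 2.
The 3 values of 11.55 share dense rank 3.
Remaining distinct values take the next consecutive integers.
Rank 5 → value 12.01.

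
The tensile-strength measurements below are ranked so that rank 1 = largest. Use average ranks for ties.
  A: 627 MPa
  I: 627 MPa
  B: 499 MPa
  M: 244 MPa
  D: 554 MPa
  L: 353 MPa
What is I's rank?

Sorted (descending): 627, 627, 554, 499, 353, 244
The 2 values of 627 occupy positions 1–2 → average rank (1+2)/2 = 1.5.
I has value 627 MPa → rank 1.5.

1.5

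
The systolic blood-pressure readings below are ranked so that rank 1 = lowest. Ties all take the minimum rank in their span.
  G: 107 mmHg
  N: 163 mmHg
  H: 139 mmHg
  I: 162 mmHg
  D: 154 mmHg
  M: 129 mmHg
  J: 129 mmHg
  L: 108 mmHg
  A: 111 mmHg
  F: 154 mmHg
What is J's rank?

4

Sorted (ascending): 107, 108, 111, 129, 129, 139, 154, 154, 162, 163
The 2 values of 129 occupy positions 4–5 → each gets rank 4.
The 2 values of 154 occupy positions 7–8 → each gets rank 7.
J has value 129 mmHg → rank 4.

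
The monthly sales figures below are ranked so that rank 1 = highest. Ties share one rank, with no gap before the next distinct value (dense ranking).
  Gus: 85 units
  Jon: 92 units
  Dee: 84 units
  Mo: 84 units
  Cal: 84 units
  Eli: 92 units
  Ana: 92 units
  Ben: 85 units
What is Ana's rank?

1

Sorted (descending): 92, 92, 92, 85, 85, 84, 84, 84
The 3 values of 92 share dense rank 1.
The 2 values of 85 share dense rank 2.
The 3 values of 84 share dense rank 3.
Ana has value 92 units → rank 1.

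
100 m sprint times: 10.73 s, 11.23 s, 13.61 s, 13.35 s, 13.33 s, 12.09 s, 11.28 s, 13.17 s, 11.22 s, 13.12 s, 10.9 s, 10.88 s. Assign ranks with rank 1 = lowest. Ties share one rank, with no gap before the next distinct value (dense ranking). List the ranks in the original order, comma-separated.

Sorted (ascending): 10.73, 10.88, 10.9, 11.22, 11.23, 11.28, 12.09, 13.12, 13.17, 13.33, 13.35, 13.61
No ties — each value takes its position as its rank.

1, 5, 12, 11, 10, 7, 6, 9, 4, 8, 3, 2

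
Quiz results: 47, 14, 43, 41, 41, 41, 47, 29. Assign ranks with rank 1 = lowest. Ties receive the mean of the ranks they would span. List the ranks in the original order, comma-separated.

Sorted (ascending): 14, 29, 41, 41, 41, 43, 47, 47
The 3 values of 41 occupy positions 3–5 → average rank 4.
The 2 values of 47 occupy positions 7–8 → average rank (7+8)/2 = 7.5.

7.5, 1, 6, 4, 4, 4, 7.5, 2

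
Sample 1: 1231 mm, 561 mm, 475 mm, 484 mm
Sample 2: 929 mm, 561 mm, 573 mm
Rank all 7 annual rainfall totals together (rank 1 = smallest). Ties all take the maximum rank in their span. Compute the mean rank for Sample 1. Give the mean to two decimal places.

Sorted (ascending): 475, 484, 561, 561, 573, 929, 1231
The 2 values of 561 occupy positions 3–4 → each gets rank 4.
Sample 1 values → pooled ranks: 1231→7, 561→4, 475→1, 484→2
Mean rank = (7 + 4 + 1 + 2) / 4 = 3.50

3.50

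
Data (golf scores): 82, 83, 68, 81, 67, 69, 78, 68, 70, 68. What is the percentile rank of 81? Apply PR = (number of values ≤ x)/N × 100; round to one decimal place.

N = 10.
Strictly below 81: 7. Equal to 81: 1.
PR = 8/10 × 100 = 80.0

80.0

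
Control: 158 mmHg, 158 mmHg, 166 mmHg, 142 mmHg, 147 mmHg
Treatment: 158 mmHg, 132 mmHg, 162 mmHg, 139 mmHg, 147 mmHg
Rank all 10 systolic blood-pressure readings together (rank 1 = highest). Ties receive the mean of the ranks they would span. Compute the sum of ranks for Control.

23.5

Sorted (descending): 166, 162, 158, 158, 158, 147, 147, 142, 139, 132
The 3 values of 158 occupy positions 3–5 → average rank 4.
The 2 values of 147 occupy positions 6–7 → average rank (6+7)/2 = 6.5.
Control values → pooled ranks: 158→4, 158→4, 166→1, 142→8, 147→6.5
Rank sum = 4 + 4 + 1 + 8 + 6.5 = 23.5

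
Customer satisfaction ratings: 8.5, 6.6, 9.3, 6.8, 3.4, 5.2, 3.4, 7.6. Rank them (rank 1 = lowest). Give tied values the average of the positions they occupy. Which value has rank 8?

Sorted (ascending): 3.4, 3.4, 5.2, 6.6, 6.8, 7.6, 8.5, 9.3
The 2 values of 3.4 occupy positions 1–2 → average rank (1+2)/2 = 1.5.
Rank 8 → value 9.3.

9.3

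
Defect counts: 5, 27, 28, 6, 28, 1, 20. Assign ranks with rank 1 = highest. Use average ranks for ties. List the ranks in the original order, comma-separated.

6, 3, 1.5, 5, 1.5, 7, 4

Sorted (descending): 28, 28, 27, 20, 6, 5, 1
The 2 values of 28 occupy positions 1–2 → average rank (1+2)/2 = 1.5.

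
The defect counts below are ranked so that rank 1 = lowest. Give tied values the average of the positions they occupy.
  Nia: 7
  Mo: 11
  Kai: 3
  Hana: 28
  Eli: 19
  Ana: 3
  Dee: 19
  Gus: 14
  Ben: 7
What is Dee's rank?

7.5

Sorted (ascending): 3, 3, 7, 7, 11, 14, 19, 19, 28
The 2 values of 3 occupy positions 1–2 → average rank (1+2)/2 = 1.5.
The 2 values of 7 occupy positions 3–4 → average rank (3+4)/2 = 3.5.
The 2 values of 19 occupy positions 7–8 → average rank (7+8)/2 = 7.5.
Dee has value 19 → rank 7.5.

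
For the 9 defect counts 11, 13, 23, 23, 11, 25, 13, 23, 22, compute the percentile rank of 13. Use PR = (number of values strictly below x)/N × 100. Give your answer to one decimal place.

N = 9.
Strictly below 13: 2. Equal to 13: 2.
PR = 2/9 × 100 = 22.2

22.2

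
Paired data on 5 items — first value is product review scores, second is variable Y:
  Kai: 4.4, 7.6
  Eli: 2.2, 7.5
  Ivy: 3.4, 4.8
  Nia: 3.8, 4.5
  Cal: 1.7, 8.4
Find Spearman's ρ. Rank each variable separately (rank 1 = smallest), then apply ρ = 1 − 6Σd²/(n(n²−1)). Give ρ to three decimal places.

Ranks of variable 1: 5, 2, 3, 4, 1
Ranks of variable 2: 4, 3, 2, 1, 5
d = r₁ − r₂: 1, -1, 1, 3, -4
d²: 1, 1, 1, 9, 16; Σd² = 28
ρ = 1 − 6·28/(5·24) = 1 − 168/120 = -0.400

-0.400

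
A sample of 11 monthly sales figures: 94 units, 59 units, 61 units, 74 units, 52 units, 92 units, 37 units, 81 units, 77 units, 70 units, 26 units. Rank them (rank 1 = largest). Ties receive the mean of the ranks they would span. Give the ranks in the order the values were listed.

Sorted (descending): 94, 92, 81, 77, 74, 70, 61, 59, 52, 37, 26
No ties — each value takes its position as its rank.

1, 8, 7, 5, 9, 2, 10, 3, 4, 6, 11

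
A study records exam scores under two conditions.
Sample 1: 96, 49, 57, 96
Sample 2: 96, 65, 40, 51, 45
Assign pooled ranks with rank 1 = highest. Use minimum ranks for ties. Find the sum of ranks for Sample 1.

Sorted (descending): 96, 96, 96, 65, 57, 51, 49, 45, 40
The 3 values of 96 occupy positions 1–3 → each gets rank 1.
Sample 1 values → pooled ranks: 96→1, 49→7, 57→5, 96→1
Rank sum = 1 + 7 + 5 + 1 = 14

14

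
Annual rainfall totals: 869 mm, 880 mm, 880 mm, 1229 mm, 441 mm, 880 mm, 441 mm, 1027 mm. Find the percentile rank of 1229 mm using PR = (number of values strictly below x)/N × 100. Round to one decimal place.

N = 8.
Strictly below 1229: 7. Equal to 1229: 1.
PR = 7/8 × 100 = 87.5

87.5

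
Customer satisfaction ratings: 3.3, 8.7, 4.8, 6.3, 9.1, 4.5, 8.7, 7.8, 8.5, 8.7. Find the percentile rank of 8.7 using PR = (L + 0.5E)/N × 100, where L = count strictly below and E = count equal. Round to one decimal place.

75.0

N = 10.
Strictly below 8.7: 6. Equal to 8.7: 3.
PR = (6 + 0.5·3)/10 × 100 = 75.0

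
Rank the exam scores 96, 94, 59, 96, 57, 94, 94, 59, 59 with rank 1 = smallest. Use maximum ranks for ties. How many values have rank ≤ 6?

Sorted (ascending): 57, 59, 59, 59, 94, 94, 94, 96, 96
The 3 values of 59 occupy positions 2–4 → each gets rank 4.
The 3 values of 94 occupy positions 5–7 → each gets rank 7.
The 2 values of 96 occupy positions 8–9 → each gets rank 9.
Ranks ≤ 6: {1, 4, 4, 4} → 4 values.

4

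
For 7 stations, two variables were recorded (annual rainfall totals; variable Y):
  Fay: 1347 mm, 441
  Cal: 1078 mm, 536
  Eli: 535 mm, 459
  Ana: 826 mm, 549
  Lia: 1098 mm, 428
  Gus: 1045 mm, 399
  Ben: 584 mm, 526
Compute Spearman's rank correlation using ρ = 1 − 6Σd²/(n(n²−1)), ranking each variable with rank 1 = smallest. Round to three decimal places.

-0.357

Ranks of variable 1: 7, 5, 1, 3, 6, 4, 2
Ranks of variable 2: 3, 6, 4, 7, 2, 1, 5
d = r₁ − r₂: 4, -1, -3, -4, 4, 3, -3
d²: 16, 1, 9, 16, 16, 9, 9; Σd² = 76
ρ = 1 − 6·76/(7·48) = 1 − 456/336 = -0.357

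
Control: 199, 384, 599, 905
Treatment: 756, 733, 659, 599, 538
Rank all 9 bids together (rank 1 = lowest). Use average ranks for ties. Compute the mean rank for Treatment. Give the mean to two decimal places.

Sorted (ascending): 199, 384, 538, 599, 599, 659, 733, 756, 905
The 2 values of 599 occupy positions 4–5 → average rank (4+5)/2 = 4.5.
Treatment values → pooled ranks: 756→8, 733→7, 659→6, 599→4.5, 538→3
Mean rank = (8 + 7 + 6 + 4.5 + 3) / 5 = 5.70

5.70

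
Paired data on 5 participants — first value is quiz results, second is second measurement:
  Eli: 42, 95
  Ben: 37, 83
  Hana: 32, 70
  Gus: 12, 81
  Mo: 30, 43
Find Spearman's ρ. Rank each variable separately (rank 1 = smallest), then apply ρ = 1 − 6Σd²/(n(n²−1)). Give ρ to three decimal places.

Ranks of variable 1: 5, 4, 3, 1, 2
Ranks of variable 2: 5, 4, 2, 3, 1
d = r₁ − r₂: 0, 0, 1, -2, 1
d²: 0, 0, 1, 4, 1; Σd² = 6
ρ = 1 − 6·6/(5·24) = 1 − 36/120 = 0.700

0.700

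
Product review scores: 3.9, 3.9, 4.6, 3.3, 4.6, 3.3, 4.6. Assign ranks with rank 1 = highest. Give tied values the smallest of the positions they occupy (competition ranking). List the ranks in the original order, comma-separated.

4, 4, 1, 6, 1, 6, 1

Sorted (descending): 4.6, 4.6, 4.6, 3.9, 3.9, 3.3, 3.3
The 3 values of 4.6 occupy positions 1–3 → each gets rank 1.
The 2 values of 3.9 occupy positions 4–5 → each gets rank 4.
The 2 values of 3.3 occupy positions 6–7 → each gets rank 6.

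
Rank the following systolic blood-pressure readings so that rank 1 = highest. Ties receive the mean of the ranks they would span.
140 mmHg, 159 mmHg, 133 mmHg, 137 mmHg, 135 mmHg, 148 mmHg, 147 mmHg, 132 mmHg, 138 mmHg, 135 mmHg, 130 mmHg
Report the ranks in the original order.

4, 1, 9, 6, 7.5, 2, 3, 10, 5, 7.5, 11

Sorted (descending): 159, 148, 147, 140, 138, 137, 135, 135, 133, 132, 130
The 2 values of 135 occupy positions 7–8 → average rank (7+8)/2 = 7.5.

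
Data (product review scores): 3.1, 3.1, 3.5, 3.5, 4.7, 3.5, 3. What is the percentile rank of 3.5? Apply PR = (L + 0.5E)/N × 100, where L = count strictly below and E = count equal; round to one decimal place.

64.3

N = 7.
Strictly below 3.5: 3. Equal to 3.5: 3.
PR = (3 + 0.5·3)/7 × 100 = 64.3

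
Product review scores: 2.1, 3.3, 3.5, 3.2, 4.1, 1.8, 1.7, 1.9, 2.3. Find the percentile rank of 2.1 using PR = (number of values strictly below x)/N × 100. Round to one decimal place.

33.3

N = 9.
Strictly below 2.1: 3. Equal to 2.1: 1.
PR = 3/9 × 100 = 33.3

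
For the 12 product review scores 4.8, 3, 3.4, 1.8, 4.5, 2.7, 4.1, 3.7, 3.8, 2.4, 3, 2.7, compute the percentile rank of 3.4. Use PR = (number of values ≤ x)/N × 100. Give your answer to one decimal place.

N = 12.
Strictly below 3.4: 6. Equal to 3.4: 1.
PR = 7/12 × 100 = 58.3

58.3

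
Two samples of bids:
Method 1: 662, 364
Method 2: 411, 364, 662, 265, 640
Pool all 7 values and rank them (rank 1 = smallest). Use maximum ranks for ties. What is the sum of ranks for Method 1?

10

Sorted (ascending): 265, 364, 364, 411, 640, 662, 662
The 2 values of 364 occupy positions 2–3 → each gets rank 3.
The 2 values of 662 occupy positions 6–7 → each gets rank 7.
Method 1 values → pooled ranks: 662→7, 364→3
Rank sum = 7 + 3 = 10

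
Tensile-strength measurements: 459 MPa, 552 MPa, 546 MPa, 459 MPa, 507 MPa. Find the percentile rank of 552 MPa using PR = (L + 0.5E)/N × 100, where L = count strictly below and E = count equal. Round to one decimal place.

N = 5.
Strictly below 552: 4. Equal to 552: 1.
PR = (4 + 0.5·1)/5 × 100 = 90.0

90.0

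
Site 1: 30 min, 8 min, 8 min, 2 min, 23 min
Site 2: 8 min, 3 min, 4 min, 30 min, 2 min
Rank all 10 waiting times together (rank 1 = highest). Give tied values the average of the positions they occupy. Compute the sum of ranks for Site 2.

Sorted (descending): 30, 30, 23, 8, 8, 8, 4, 3, 2, 2
The 2 values of 30 occupy positions 1–2 → average rank (1+2)/2 = 1.5.
The 3 values of 8 occupy positions 4–6 → average rank 5.
The 2 values of 2 occupy positions 9–10 → average rank (9+10)/2 = 9.5.
Site 2 values → pooled ranks: 8→5, 3→8, 4→7, 30→1.5, 2→9.5
Rank sum = 5 + 8 + 7 + 1.5 + 9.5 = 31

31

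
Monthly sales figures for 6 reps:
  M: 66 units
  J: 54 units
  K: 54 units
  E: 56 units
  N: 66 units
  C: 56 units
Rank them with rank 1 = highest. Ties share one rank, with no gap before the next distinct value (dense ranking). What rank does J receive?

3

Sorted (descending): 66, 66, 56, 56, 54, 54
The 2 values of 66 share dense rank 1.
The 2 values of 56 share dense rank 2.
The 2 values of 54 share dense rank 3.
J has value 54 units → rank 3.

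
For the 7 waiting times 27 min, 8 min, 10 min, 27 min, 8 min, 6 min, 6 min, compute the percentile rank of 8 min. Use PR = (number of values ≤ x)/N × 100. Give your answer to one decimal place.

57.1

N = 7.
Strictly below 8: 2. Equal to 8: 2.
PR = 4/7 × 100 = 57.1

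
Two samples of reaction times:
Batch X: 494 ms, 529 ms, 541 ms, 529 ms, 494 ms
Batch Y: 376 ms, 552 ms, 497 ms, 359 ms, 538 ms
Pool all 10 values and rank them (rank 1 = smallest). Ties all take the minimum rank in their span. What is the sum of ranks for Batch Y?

Sorted (ascending): 359, 376, 494, 494, 497, 529, 529, 538, 541, 552
The 2 values of 494 occupy positions 3–4 → each gets rank 3.
The 2 values of 529 occupy positions 6–7 → each gets rank 6.
Batch Y values → pooled ranks: 376→2, 552→10, 497→5, 359→1, 538→8
Rank sum = 2 + 10 + 5 + 1 + 8 = 26

26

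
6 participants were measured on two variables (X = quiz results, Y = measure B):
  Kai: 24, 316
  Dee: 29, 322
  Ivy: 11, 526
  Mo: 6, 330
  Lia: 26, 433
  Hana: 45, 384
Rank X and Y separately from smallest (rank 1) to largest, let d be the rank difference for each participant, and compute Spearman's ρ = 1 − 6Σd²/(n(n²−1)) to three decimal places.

-0.086

Ranks of variable 1: 3, 5, 2, 1, 4, 6
Ranks of variable 2: 1, 2, 6, 3, 5, 4
d = r₁ − r₂: 2, 3, -4, -2, -1, 2
d²: 4, 9, 16, 4, 1, 4; Σd² = 38
ρ = 1 − 6·38/(6·35) = 1 − 228/210 = -0.086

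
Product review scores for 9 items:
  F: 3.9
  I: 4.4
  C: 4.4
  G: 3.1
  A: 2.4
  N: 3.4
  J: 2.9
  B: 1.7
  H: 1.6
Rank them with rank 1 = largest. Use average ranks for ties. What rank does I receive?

1.5

Sorted (descending): 4.4, 4.4, 3.9, 3.4, 3.1, 2.9, 2.4, 1.7, 1.6
The 2 values of 4.4 occupy positions 1–2 → average rank (1+2)/2 = 1.5.
I has value 4.4 → rank 1.5.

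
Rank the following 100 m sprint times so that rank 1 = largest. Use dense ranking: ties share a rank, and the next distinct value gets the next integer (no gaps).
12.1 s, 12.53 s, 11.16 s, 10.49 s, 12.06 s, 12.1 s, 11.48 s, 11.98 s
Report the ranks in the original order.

Sorted (descending): 12.53, 12.1, 12.1, 12.06, 11.98, 11.48, 11.16, 10.49
The 2 values of 12.1 share dense rank 2.
Remaining distinct values take the next consecutive integers.

2, 1, 6, 7, 3, 2, 5, 4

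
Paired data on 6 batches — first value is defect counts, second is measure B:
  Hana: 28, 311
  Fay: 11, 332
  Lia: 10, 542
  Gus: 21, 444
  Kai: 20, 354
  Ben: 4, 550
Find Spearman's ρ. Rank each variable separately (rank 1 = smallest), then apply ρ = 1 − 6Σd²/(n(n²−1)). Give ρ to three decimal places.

Ranks of variable 1: 6, 3, 2, 5, 4, 1
Ranks of variable 2: 1, 2, 5, 4, 3, 6
d = r₁ − r₂: 5, 1, -3, 1, 1, -5
d²: 25, 1, 9, 1, 1, 25; Σd² = 62
ρ = 1 − 6·62/(6·35) = 1 − 372/210 = -0.771

-0.771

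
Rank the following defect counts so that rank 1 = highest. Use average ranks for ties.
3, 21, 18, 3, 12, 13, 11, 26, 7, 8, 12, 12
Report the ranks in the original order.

11.5, 2, 3, 11.5, 6, 4, 8, 1, 10, 9, 6, 6

Sorted (descending): 26, 21, 18, 13, 12, 12, 12, 11, 8, 7, 3, 3
The 3 values of 12 occupy positions 5–7 → average rank 6.
The 2 values of 3 occupy positions 11–12 → average rank (11+12)/2 = 11.5.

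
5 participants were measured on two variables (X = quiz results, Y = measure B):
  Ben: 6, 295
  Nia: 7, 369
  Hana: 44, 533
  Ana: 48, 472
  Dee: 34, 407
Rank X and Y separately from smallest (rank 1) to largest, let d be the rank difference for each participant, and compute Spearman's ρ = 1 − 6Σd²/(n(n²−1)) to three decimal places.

0.900

Ranks of variable 1: 1, 2, 4, 5, 3
Ranks of variable 2: 1, 2, 5, 4, 3
d = r₁ − r₂: 0, 0, -1, 1, 0
d²: 0, 0, 1, 1, 0; Σd² = 2
ρ = 1 − 6·2/(5·24) = 1 − 12/120 = 0.900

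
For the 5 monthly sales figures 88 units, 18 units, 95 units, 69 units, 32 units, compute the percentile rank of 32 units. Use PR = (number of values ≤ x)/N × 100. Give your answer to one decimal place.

40.0

N = 5.
Strictly below 32: 1. Equal to 32: 1.
PR = 2/5 × 100 = 40.0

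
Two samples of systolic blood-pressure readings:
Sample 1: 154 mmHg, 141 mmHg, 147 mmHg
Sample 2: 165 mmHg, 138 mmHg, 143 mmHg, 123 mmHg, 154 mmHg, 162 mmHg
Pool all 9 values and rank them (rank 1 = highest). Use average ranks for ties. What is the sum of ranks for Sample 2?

29.5

Sorted (descending): 165, 162, 154, 154, 147, 143, 141, 138, 123
The 2 values of 154 occupy positions 3–4 → average rank (3+4)/2 = 3.5.
Sample 2 values → pooled ranks: 165→1, 138→8, 143→6, 123→9, 154→3.5, 162→2
Rank sum = 1 + 8 + 6 + 9 + 3.5 + 2 = 29.5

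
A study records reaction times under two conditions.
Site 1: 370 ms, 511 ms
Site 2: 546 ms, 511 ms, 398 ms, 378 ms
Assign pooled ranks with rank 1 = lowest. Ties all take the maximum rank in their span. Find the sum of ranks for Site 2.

Sorted (ascending): 370, 378, 398, 511, 511, 546
The 2 values of 511 occupy positions 4–5 → each gets rank 5.
Site 2 values → pooled ranks: 546→6, 511→5, 398→3, 378→2
Rank sum = 6 + 5 + 3 + 2 = 16

16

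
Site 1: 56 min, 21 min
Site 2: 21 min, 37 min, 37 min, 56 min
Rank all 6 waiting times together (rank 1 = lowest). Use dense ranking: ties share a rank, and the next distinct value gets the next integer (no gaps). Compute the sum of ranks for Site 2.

8

Sorted (ascending): 21, 21, 37, 37, 56, 56
The 2 values of 21 share dense rank 1.
The 2 values of 37 share dense rank 2.
The 2 values of 56 share dense rank 3.
Site 2 values → pooled ranks: 21→1, 37→2, 37→2, 56→3
Rank sum = 1 + 2 + 2 + 3 = 8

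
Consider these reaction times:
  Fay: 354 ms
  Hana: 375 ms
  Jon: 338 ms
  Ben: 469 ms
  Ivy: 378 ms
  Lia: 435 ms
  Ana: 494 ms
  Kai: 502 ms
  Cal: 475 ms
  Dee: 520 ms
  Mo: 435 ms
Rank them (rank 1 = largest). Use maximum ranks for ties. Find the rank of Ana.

Sorted (descending): 520, 502, 494, 475, 469, 435, 435, 378, 375, 354, 338
The 2 values of 435 occupy positions 6–7 → each gets rank 7.
Ana has value 494 ms → rank 3.

3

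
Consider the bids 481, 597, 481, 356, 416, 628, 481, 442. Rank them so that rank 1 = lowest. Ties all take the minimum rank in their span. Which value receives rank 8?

628

Sorted (ascending): 356, 416, 442, 481, 481, 481, 597, 628
The 3 values of 481 occupy positions 4–6 → each gets rank 4.
Rank 8 → value 628.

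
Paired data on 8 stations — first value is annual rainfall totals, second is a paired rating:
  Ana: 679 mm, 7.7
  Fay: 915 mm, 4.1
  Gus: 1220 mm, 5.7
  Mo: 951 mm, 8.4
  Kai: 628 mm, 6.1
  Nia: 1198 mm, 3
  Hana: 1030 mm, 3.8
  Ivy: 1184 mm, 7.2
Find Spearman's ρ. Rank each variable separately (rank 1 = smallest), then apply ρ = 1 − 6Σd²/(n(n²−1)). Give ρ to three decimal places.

-0.405

Ranks of variable 1: 2, 3, 8, 4, 1, 7, 5, 6
Ranks of variable 2: 7, 3, 4, 8, 5, 1, 2, 6
d = r₁ − r₂: -5, 0, 4, -4, -4, 6, 3, 0
d²: 25, 0, 16, 16, 16, 36, 9, 0; Σd² = 118
ρ = 1 − 6·118/(8·63) = 1 − 708/504 = -0.405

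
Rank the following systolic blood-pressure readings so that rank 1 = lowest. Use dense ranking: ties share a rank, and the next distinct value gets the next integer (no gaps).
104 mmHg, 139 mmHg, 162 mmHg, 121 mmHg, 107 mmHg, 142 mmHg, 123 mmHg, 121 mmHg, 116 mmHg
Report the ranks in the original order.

1, 6, 8, 4, 2, 7, 5, 4, 3

Sorted (ascending): 104, 107, 116, 121, 121, 123, 139, 142, 162
The 2 values of 121 share dense rank 4.
Remaining distinct values take the next consecutive integers.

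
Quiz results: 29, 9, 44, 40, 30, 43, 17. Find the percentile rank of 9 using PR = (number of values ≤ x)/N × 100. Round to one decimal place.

N = 7.
Strictly below 9: 0. Equal to 9: 1.
PR = 1/7 × 100 = 14.3

14.3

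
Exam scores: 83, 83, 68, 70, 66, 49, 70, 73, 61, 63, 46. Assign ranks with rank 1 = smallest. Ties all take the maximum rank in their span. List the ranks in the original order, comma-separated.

Sorted (ascending): 46, 49, 61, 63, 66, 68, 70, 70, 73, 83, 83
The 2 values of 70 occupy positions 7–8 → each gets rank 8.
The 2 values of 83 occupy positions 10–11 → each gets rank 11.

11, 11, 6, 8, 5, 2, 8, 9, 3, 4, 1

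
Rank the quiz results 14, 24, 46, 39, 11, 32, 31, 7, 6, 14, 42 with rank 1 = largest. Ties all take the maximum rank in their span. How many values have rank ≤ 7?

Sorted (descending): 46, 42, 39, 32, 31, 24, 14, 14, 11, 7, 6
The 2 values of 14 occupy positions 7–8 → each gets rank 8.
Ranks ≤ 7: {1, 2, 3, 4, 5, 6} → 6 values.

6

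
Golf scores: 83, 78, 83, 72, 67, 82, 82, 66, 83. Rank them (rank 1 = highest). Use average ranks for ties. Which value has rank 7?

72

Sorted (descending): 83, 83, 83, 82, 82, 78, 72, 67, 66
The 3 values of 83 occupy positions 1–3 → average rank 2.
The 2 values of 82 occupy positions 4–5 → average rank (4+5)/2 = 4.5.
Rank 7 → value 72.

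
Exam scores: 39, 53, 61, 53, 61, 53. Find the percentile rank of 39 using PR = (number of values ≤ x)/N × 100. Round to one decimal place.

16.7

N = 6.
Strictly below 39: 0. Equal to 39: 1.
PR = 1/6 × 100 = 16.7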